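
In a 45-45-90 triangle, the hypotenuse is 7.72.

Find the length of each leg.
In a 45-45-90 triangle, hypotenuse = leg·√2  →  leg = hypotenuse/√2
leg = 7.72/√2 = 5.459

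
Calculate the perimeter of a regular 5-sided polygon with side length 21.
Perimeter = number of sides * side length
Perimeter = 5 * 21
Perimeter = 105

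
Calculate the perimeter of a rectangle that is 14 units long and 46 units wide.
Perimeter = 2 * (length + width)
Perimeter = 2 * (14 + 46)
Perimeter = 2 * 60
Perimeter = 120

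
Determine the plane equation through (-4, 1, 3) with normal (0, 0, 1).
d = n·P = (0)(-4) + (0)(1) + (1)(3) = 3
Plane: z = 3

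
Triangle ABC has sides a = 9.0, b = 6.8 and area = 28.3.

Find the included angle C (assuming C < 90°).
Area = ½ab·sin(C)  →  sin(C) = 2·Area/(ab)
sin(C) = 2·28.3/(9.0·6.8) = 0.924837
C = arcsin(0.924837) = 67.64°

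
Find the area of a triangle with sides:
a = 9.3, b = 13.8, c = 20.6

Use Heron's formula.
s = (a+b+c)/2 = (9.3+13.8+20.6)/2 = 21.85
A = √(s(s-a)(s-b)(s-c)) = √(21.85·12.55·8.05·1.25)
A = √2759.31 = 52.53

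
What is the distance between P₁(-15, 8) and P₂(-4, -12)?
Using the distance formula: d = sqrt((x₂-x₁)² + (y₂-y₁)²)
dx = (-4) - (-15) = 11
dy = (-12) - 8 = -20
d = sqrt(11² + (-20)²) = sqrt(121 + 400) = sqrt(521) = 22.83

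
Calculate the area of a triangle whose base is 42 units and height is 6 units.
Area = (1/2) * base * height
Area = (1/2) * 42 * 6
Area = 126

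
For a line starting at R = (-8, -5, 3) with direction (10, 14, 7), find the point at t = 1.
P(1) = (-8 + 10(1), -5 + 14(1), 3 + 7(1)) = (2, 9, 10)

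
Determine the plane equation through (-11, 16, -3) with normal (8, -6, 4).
d = n·P = (8)(-11) + (-6)(16) + (4)(-3) = -196
Plane: 8x - 6y + 4z = -196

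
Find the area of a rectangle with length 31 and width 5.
Area = length * width
Area = 31 * 5
Area = 155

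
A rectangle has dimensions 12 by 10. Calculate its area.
Area = length * width
Area = 12 * 10
Area = 120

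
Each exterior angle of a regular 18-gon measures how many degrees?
Exterior angle of a regular n-gon = 360/n
Exterior angle = 360/18
Exterior angle = 20 degrees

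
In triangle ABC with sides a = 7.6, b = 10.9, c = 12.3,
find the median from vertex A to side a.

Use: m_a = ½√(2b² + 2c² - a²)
m_a = ½√(2·10.9² + 2·12.3² - 7.6²)
m_a = ½√(237.62 + 302.58 - 57.76) = ½√482.44 = 10.98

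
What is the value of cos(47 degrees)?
cos(47 degrees) = 0.682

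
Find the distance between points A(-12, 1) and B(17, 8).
Using the distance formula: d = sqrt((x₂-x₁)² + (y₂-y₁)²)
dx = 17 - (-12) = 29
dy = 8 - 1 = 7
d = sqrt(29² + 7²) = sqrt(841 + 49) = sqrt(890) = 29.83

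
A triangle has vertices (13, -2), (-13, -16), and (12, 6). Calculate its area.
Using the coordinate formula: Area = (1/2)|x₁(y₂-y₃) + x₂(y₃-y₁) + x₃(y₁-y₂)|
Area = (1/2)|13((-16)-6) + (-13)(6-(-2)) + 12((-2)-(-16))|
Area = (1/2)|13*(-22) + (-13)*8 + 12*14|
Area = (1/2)|(-286) + (-104) + 168|
Area = (1/2)*222 = 111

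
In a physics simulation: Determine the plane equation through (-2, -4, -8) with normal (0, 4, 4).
d = n·P = (0)(-2) + (4)(-4) + (4)(-8) = -48
Plane: 4y + 4z = -48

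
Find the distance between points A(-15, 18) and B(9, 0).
Using the distance formula: d = sqrt((x₂-x₁)² + (y₂-y₁)²)
dx = 9 - (-15) = 24
dy = 0 - 18 = -18
d = sqrt(24² + (-18)²) = sqrt(576 + 324) = sqrt(900) = 30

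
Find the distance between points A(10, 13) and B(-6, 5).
Using the distance formula: d = sqrt((x₂-x₁)² + (y₂-y₁)²)
dx = (-6) - 10 = -16
dy = 5 - 13 = -8
d = sqrt((-16)² + (-8)²) = sqrt(256 + 64) = sqrt(320) = 17.89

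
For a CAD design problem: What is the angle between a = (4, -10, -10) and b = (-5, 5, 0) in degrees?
a·b = -70, |a|² = 216, |b|² = 50
cos θ = -70/√10800 ≈ -0.6736
θ ≈ 132.3°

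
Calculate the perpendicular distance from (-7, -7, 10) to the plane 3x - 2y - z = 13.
d = |3(-7) + (-2)(-7) + (-1)(10) - (13)| / √(3² + (-2)² + (-1)²) = 30/√14 = 8.018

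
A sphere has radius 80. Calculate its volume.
Volume = (4/3) * pi * r³
Volume = (4/3) * pi * 80³
Volume = (4/3) * pi * 512000
Volume = 2144660.58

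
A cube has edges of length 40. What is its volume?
Volume = s³
Volume = 40³
Volume = 64000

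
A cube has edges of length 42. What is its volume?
Volume = s³
Volume = 42³
Volume = 74088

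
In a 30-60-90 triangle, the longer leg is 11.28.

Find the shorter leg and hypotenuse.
In a 30-60-90 triangle, sides are in ratio 1 : √3 : 2.
Long leg = short leg·√3  →  short leg = 11.28/√3 = 6.513
Hypotenuse = 2·(short leg) = 2·11.28/√3 = 13.03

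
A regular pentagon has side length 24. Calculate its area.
For a regular 5-gon with side length s = 24:
Apothem a = s / (2*tan(pi/5)) = 24 / (2*tan(pi/5)) ≈ 16.51658
Perimeter P = 5 * 24 = 120
Area = (1/2) * P * a = (1/2) * 120 * 16.51658 = 990.99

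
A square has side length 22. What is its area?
Area = s²
Area = 22²
Area = 484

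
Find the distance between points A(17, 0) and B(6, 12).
Using the distance formula: d = sqrt((x₂-x₁)² + (y₂-y₁)²)
dx = 6 - 17 = -11
dy = 12 - 0 = 12
d = sqrt((-11)² + 12²) = sqrt(121 + 144) = sqrt(265) = 16.28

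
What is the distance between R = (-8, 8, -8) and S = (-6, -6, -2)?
d = √[(2)² + (-14)² + (6)²] = √236 = 15.36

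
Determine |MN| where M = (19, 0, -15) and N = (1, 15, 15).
d = √[(-18)² + (15)² + (30)²] = √1449 = 38.07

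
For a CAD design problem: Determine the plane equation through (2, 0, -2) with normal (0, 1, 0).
d = n·P = (0)(2) + (1)(0) + (0)(-2) = 0
Plane: y = 0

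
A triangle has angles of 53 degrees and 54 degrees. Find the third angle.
Sum of angles in a triangle = 180 degrees
Third angle = 180 - 53 - 54
Third angle = 73 degrees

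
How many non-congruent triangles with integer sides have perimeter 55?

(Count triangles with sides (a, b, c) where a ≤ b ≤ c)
With a ≤ b ≤ c and a + b + c = 55, the triangle inequality a + b > c gives c < 55/2, so c ≤ 27.
Iterate a from 1 to ⌊p/3⌋ = 18; for each a, b ranges from a to ⌊(p−a)/2⌋ with c = p − a − b, keeping only c ≥ b.
Triples: (1, 27, 27), (2, 26, 27), (3, 25, 27), …
Count = 70 triangles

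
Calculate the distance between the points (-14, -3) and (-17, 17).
Using the distance formula: d = sqrt((x₂-x₁)² + (y₂-y₁)²)
dx = (-17) - (-14) = -3
dy = 17 - (-3) = 20
d = sqrt((-3)² + 20²) = sqrt(9 + 400) = sqrt(409) = 20.22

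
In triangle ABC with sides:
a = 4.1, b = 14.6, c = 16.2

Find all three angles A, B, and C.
By the law of cosines:
cos(A) = (b² + c² - a²)/(2bc) = 0.969876  →  A = 14.1°
cos(B) = (a² + c² - b²)/(2ac) = 0.497516  →  B = 60.16°
cos(C) = (a² + b² - c²)/(2ab) = -0.271216  →  C = 105.7°
Check: A + B + C = 180.0° ✓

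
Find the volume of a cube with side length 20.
Volume = s³
Volume = 20³
Volume = 8000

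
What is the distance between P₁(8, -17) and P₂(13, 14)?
Using the distance formula: d = sqrt((x₂-x₁)² + (y₂-y₁)²)
dx = 13 - 8 = 5
dy = 14 - (-17) = 31
d = sqrt(5² + 31²) = sqrt(25 + 961) = sqrt(986) = 31.40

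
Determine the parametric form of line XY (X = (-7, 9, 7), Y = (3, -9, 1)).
Direction vector d = Y - X = (10, -18, -6)
x = -7 + 10t, y = 9 - 18t, z = 7 - 6t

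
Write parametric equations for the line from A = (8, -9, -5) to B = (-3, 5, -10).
Direction vector d = B - A = (-11, 14, -5)
x = 8 - 11t, y = -9 + 14t, z = -5 - 5t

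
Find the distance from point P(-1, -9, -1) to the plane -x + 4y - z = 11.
d = |(-1)(-1) + 4(-9) + (-1)(-1) - (11)| / √((-1)² + 4² + (-1)²) = 45/√18 = 10.61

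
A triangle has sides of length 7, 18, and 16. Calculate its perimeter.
Perimeter = sum of all sides
Perimeter = 7 + 18 + 16
Perimeter = 41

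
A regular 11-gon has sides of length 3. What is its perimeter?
Perimeter = number of sides * side length
Perimeter = 11 * 3
Perimeter = 33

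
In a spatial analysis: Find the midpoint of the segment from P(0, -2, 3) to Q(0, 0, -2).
Midpoint = ((0+0)/2, (-2+0)/2, (3-2)/2) = (0, -1, 0.5)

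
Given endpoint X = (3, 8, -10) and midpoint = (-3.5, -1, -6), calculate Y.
Y = (2×(-3.5) - 3, 2×(-1) - 8, 2×(-6) - (-10)) = (-10, -10, -2)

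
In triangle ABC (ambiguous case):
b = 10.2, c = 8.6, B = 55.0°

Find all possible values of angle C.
sin(C)/c = sin(B)/b  →  sin(C) = c·sin(B)/b = 8.6·sin(55.0°)/10.2 = 0.690658
C₁ = arcsin(0.690658) = 43.68°,  C₂ = 180° - C₁ = 136.32°
Check C₂: A = 180° - 55.0° - 136.32° = -11.32° ≤ 0, rejected
C = 43.68° (one solution)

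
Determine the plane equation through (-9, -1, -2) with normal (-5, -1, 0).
d = n·P = (-5)(-9) + (-1)(-1) + (0)(-2) = 46
Plane: -5x - y = 46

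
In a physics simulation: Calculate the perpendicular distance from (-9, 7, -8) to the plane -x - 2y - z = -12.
d = |(-1)(-9) + (-2)(7) + (-1)(-8) - (-12)| / √((-1)² + (-2)² + (-1)²) = 15/√6 = 6.124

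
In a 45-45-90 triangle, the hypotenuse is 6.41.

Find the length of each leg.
In a 45-45-90 triangle, hypotenuse = leg·√2  →  leg = hypotenuse/√2
leg = 6.41/√2 = 4.533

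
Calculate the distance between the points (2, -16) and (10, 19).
Using the distance formula: d = sqrt((x₂-x₁)² + (y₂-y₁)²)
dx = 10 - 2 = 8
dy = 19 - (-16) = 35
d = sqrt(8² + 35²) = sqrt(64 + 1225) = sqrt(1289) = 35.90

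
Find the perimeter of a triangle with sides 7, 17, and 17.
Perimeter = sum of all sides
Perimeter = 7 + 17 + 17
Perimeter = 41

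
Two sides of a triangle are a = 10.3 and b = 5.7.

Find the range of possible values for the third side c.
By the triangle inequality: |a - b| < c < a + b
|10.3 - 5.7| < c < 10.3 + 5.7
4.6 < c < 16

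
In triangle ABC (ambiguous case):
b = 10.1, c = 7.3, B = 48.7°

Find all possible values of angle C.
sin(C)/c = sin(B)/b  →  sin(C) = c·sin(B)/b = 7.3·sin(48.7°)/10.1 = 0.542993
C₁ = arcsin(0.542993) = 32.89°,  C₂ = 180° - C₁ = 147.11°
Check C₂: A = 180° - 48.7° - 147.11° = -15.81° ≤ 0, rejected
C = 32.89° (one solution)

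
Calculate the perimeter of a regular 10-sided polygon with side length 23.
Perimeter = number of sides * side length
Perimeter = 10 * 23
Perimeter = 230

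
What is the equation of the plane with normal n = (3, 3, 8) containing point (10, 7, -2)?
d = n·P = (3)(10) + (3)(7) + (8)(-2) = 35
Plane: 3x + 3y + 8z = 35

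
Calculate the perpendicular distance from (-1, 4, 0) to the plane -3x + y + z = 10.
d = |(-3)(-1) + 1(4) + 1(0) - (10)| / √((-3)² + 1² + 1²) = 3/√11 = 0.9045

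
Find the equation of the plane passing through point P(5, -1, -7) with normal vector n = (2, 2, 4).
d = n·P = (2)(5) + (2)(-1) + (4)(-7) = -20
Plane: 2x + 2y + 4z = -20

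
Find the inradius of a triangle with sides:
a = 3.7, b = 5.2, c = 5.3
s = (a+b+c)/2 = (3.7+5.2+5.3)/2 = 7.1
Area = √(s(s-a)(s-b)(s-c)) = √(7.1·3.4·1.9·1.8) = 9.08619
r = Area/s = 9.08619/7.1 = 1.28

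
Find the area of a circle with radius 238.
Area = pi * r²
Area = pi * 238²
Area = pi * 56644
Area = 177952.37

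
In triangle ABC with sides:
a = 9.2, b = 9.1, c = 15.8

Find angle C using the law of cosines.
cos(C) = (a² + b² - c²)/(2ab)
cos(C) = (9.2² + 9.1² - 15.8²)/(2·9.2·9.1) = -82.19/167.44 = -0.490862
C = arccos(-0.490862) = 119.4°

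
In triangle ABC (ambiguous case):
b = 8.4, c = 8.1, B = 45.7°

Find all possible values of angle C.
sin(C)/c = sin(B)/b  →  sin(C) = c·sin(B)/b = 8.1·sin(45.7°)/8.4 = 0.690132
C₁ = arcsin(0.690132) = 43.64°,  C₂ = 180° - C₁ = 136.36°
Check C₂: A = 180° - 45.7° - 136.36° = -2.06° ≤ 0, rejected
C = 43.64° (one solution)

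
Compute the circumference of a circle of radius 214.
Circumference = 2 * pi * r
Circumference = 2 * pi * 214
Circumference = 1344.60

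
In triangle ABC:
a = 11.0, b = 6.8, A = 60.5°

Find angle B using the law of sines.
sin(B)/b = sin(A)/a
sin(B) = b·sin(A)/a = 6.8·sin(60.5°)/11.0 = 0.538038
B = arcsin(0.538038) = 32.55°  (b ≤ a, so B ≤ A and the acute solution is unique)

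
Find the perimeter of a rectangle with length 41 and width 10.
Perimeter = 2 * (length + width)
Perimeter = 2 * (41 + 10)
Perimeter = 2 * 51
Perimeter = 102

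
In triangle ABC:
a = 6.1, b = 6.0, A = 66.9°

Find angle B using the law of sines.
sin(B)/b = sin(A)/a
sin(B) = b·sin(A)/a = 6.0·sin(66.9°)/6.1 = 0.904742
B = arcsin(0.904742) = 64.79°  (b ≤ a, so B ≤ A and the acute solution is unique)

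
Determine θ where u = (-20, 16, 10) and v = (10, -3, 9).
u·v = -158, |u|² = 756, |v|² = 190
cos θ = -158/√143640 ≈ -0.4169
θ ≈ 114.6°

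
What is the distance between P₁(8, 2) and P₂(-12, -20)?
Using the distance formula: d = sqrt((x₂-x₁)² + (y₂-y₁)²)
dx = (-12) - 8 = -20
dy = (-20) - 2 = -22
d = sqrt((-20)² + (-22)²) = sqrt(400 + 484) = sqrt(884) = 29.73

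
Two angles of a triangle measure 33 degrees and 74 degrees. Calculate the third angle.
Sum of angles in a triangle = 180 degrees
Third angle = 180 - 33 - 74
Third angle = 73 degrees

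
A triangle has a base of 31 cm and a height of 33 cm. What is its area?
Area = (1/2) * base * height
Area = (1/2) * 31 * 33
Area = 511.50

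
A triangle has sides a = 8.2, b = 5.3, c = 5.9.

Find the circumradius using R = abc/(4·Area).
s = (a+b+c)/2 = 9.7
Area = √(s(s-a)(s-b)(s-c)) = √(9.7·1.5·4.4·3.8) = 15.5973
R = abc/(4·Area) = (8.2·5.3·5.9)/(4·15.5973) = 256.414/62.3892 = 4.11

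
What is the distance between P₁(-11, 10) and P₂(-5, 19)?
Using the distance formula: d = sqrt((x₂-x₁)² + (y₂-y₁)²)
dx = (-5) - (-11) = 6
dy = 19 - 10 = 9
d = sqrt(6² + 9²) = sqrt(36 + 81) = sqrt(117) = 10.82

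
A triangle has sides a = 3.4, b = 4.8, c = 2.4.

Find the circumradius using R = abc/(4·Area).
s = (a+b+c)/2 = 5.3
Area = √(s(s-a)(s-b)(s-c)) = √(5.3·1.9·0.5·2.9) = 3.82119
R = abc/(4·Area) = (3.4·4.8·2.4)/(4·3.82119) = 39.168/15.28476 = 2.563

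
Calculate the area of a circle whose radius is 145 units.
Area = pi * r²
Area = pi * 145²
Area = pi * 21025
Area = 66051.99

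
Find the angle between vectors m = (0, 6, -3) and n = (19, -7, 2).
m·n = -48, |m|² = 45, |n|² = 414
cos θ = -48/√18630 ≈ -0.3517
θ ≈ 110.6°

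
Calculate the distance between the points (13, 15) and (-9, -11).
Using the distance formula: d = sqrt((x₂-x₁)² + (y₂-y₁)²)
dx = (-9) - 13 = -22
dy = (-11) - 15 = -26
d = sqrt((-22)² + (-26)²) = sqrt(484 + 676) = sqrt(1160) = 34.06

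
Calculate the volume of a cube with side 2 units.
Volume = s³
Volume = 2³
Volume = 8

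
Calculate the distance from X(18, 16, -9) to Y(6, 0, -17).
d = √[(-12)² + (-16)² + (-8)²] = √464 = 21.54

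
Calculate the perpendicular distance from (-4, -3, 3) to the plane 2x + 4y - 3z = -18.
d = |2(-4) + 4(-3) + (-3)(3) - (-18)| / √(2² + 4² + (-3)²) = 11/√29 = 2.043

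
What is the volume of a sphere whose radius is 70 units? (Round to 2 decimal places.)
Volume = (4/3) * pi * r³
Volume = (4/3) * pi * 70³
Volume = (4/3) * pi * 343000
Volume = 1436755.04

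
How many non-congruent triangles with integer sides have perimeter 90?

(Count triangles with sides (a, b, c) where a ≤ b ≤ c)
With a ≤ b ≤ c and a + b + c = 90, the triangle inequality a + b > c gives c < 90/2, so c ≤ 44.
Iterate a from 1 to ⌊p/3⌋ = 30; for each a, b ranges from a to ⌊(p−a)/2⌋ with c = p − a − b, keeping only c ≥ b.
Triples: (2, 44, 44), (3, 43, 44), (4, 42, 44), …
Count = 169 triangles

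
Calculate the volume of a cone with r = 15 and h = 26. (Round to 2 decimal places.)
Volume = (1/3) * pi * r² * h
Volume = (1/3) * pi * 15² * 26
Volume = (1/3) * pi * 225 * 26
Volume = (1/3) * pi * 5850
Volume = 6126.11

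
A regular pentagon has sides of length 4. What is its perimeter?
Perimeter = number of sides * side length
Perimeter = 5 * 4
Perimeter = 20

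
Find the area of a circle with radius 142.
Area = pi * r²
Area = pi * 142²
Area = pi * 20164
Area = 63347.07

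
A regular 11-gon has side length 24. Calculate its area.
For a regular 11-gon with side length s = 24:
Apothem a = s / (2*tan(pi/11)) = 24 / (2*tan(pi/11)) ≈ 40.86825
Perimeter P = 11 * 24 = 264
Area = (1/2) * P * a = (1/2) * 264 * 40.86825 = 5394.61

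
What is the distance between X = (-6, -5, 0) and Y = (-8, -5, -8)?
d = √[(-2)² + (0)² + (-8)²] = √68 = 8.246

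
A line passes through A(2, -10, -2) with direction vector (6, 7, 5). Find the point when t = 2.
P(2) = (2 + 6(2), -10 + 7(2), -2 + 5(2)) = (14, 4, 8)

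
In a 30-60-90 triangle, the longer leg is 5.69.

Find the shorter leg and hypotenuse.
In a 30-60-90 triangle, sides are in ratio 1 : √3 : 2.
Long leg = short leg·√3  →  short leg = 5.69/√3 = 3.285
Hypotenuse = 2·(short leg) = 2·5.69/√3 = 6.57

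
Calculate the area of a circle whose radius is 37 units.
Area = pi * r²
Area = pi * 37²
Area = pi * 1369
Area = 4300.84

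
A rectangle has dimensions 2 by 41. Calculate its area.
Area = length * width
Area = 2 * 41
Area = 82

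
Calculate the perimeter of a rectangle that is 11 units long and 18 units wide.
Perimeter = 2 * (length + width)
Perimeter = 2 * (11 + 18)
Perimeter = 2 * 29
Perimeter = 58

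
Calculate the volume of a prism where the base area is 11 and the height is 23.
Volume = base area * height
Volume = 11 * 23
Volume = 253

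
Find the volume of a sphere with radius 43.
Volume = (4/3) * pi * r³
Volume = (4/3) * pi * 43³
Volume = (4/3) * pi * 79507
Volume = 333038.14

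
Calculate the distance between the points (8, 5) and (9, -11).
Using the distance formula: d = sqrt((x₂-x₁)² + (y₂-y₁)²)
dx = 9 - 8 = 1
dy = (-11) - 5 = -16
d = sqrt(1² + (-16)²) = sqrt(1 + 256) = sqrt(257) = 16.03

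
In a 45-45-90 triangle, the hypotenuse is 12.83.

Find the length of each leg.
In a 45-45-90 triangle, hypotenuse = leg·√2  →  leg = hypotenuse/√2
leg = 12.83/√2 = 9.072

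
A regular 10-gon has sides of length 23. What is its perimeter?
Perimeter = number of sides * side length
Perimeter = 10 * 23
Perimeter = 230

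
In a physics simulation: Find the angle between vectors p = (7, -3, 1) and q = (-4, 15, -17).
p·q = -90, |p|² = 59, |q|² = 530
cos θ = -90/√31270 ≈ -0.509
θ ≈ 120.6°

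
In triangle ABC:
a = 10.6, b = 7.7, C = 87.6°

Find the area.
Using A = ½ab·sin(C):
A = ½·10.6·7.7·sin(87.6°) = ½·81.62·0.999123 = 40.77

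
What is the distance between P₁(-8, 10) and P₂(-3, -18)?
Using the distance formula: d = sqrt((x₂-x₁)² + (y₂-y₁)²)
dx = (-3) - (-8) = 5
dy = (-18) - 10 = -28
d = sqrt(5² + (-28)²) = sqrt(25 + 784) = sqrt(809) = 28.44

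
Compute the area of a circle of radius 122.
Area = pi * r²
Area = pi * 122²
Area = pi * 14884
Area = 46759.47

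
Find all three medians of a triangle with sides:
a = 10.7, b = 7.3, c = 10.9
Using m_x = ½√(2y² + 2z² - x²):
m_a = ½√(2·7.3² + 2·10.9² - 10.7²) = ½√229.71 = 7.578
m_b = ½√(2·10.7² + 2·10.9² - 7.3²) = ½√413.31 = 10.17
m_c = ½√(2·10.7² + 2·7.3² - 10.9²) = ½√216.75 = 7.361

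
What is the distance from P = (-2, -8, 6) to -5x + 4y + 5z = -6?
d = |(-5)(-2) + 4(-8) + 5(6) - (-6)| / √((-5)² + 4² + 5²) = 14/√66 = 1.723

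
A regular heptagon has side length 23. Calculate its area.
For a regular 7-gon with side length s = 23:
Apothem a = s / (2*tan(pi/7)) = 23 / (2*tan(pi/7)) ≈ 23.88
Perimeter P = 7 * 23 = 161
Area = (1/2) * P * a = (1/2) * 161 * 23.88 = 1922.34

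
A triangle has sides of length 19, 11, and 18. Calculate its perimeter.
Perimeter = sum of all sides
Perimeter = 19 + 11 + 18
Perimeter = 48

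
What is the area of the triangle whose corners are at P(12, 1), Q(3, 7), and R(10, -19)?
Using the coordinate formula: Area = (1/2)|x₁(y₂-y₃) + x₂(y₃-y₁) + x₃(y₁-y₂)|
Area = (1/2)|12(7-(-19)) + 3((-19)-1) + 10(1-7)|
Area = (1/2)|12*26 + 3*(-20) + 10*(-6)|
Area = (1/2)|312 + (-60) + (-60)|
Area = (1/2)*192 = 96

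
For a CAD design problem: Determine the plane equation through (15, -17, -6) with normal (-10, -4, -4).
d = n·P = (-10)(15) + (-4)(-17) + (-4)(-6) = -58
Plane: -10x - 4y - 4z = -58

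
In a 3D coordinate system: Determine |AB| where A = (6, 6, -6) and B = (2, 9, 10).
d = √[(-4)² + (3)² + (16)²] = √281 = 16.76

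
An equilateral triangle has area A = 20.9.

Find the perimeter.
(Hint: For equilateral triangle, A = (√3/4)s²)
A = (√3/4)s²  →  s² = 4A/√3 = 4·20.9/√3 = 48.2665
s = 6.94741
Perimeter = 3s = 20.84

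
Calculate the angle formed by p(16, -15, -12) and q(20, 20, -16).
p·q = 212, |p|² = 625, |q|² = 1056
cos θ = 212/√660000 ≈ 0.261
θ ≈ 74.87°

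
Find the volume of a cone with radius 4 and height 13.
Volume = (1/3) * pi * r² * h
Volume = (1/3) * pi * 4² * 13
Volume = (1/3) * pi * 16 * 13
Volume = (1/3) * pi * 208
Volume = 217.82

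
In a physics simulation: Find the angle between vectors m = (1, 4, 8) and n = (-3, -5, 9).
m·n = 49, |m|² = 81, |n|² = 115
cos θ = 49/√9315 ≈ 0.5077
θ ≈ 59.49°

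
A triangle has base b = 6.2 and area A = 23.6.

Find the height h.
A = ½bh  →  h = 2A/b
h = 2·23.6/6.2 = 7.613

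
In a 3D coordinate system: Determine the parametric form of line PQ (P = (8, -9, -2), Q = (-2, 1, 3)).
Direction vector d = Q - P = (-10, 10, 5)
x = 8 - 10t, y = -9 + 10t, z = -2 + 5t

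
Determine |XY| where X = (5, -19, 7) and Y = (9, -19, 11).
d = √[(4)² + (0)² + (4)²] = √32 = 5.657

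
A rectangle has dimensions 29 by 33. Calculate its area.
Area = length * width
Area = 29 * 33
Area = 957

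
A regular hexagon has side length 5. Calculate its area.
For a regular 6-gon with side length s = 5:
Apothem a = s / (2*tan(pi/6)) = 5 / (2*tan(pi/6)) ≈ 4.3301
Perimeter P = 6 * 5 = 30
Area = (1/2) * P * a = (1/2) * 30 * 4.3301 = 64.95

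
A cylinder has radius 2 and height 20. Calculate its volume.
Volume = pi * r² * h
Volume = pi * 2² * 20
Volume = pi * 4 * 20
Volume = pi * 80
Volume = 251.33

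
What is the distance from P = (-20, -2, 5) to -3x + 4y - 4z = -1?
d = |(-3)(-20) + 4(-2) + (-4)(5) - (-1)| / √((-3)² + 4² + (-4)²) = 33/√41 = 5.154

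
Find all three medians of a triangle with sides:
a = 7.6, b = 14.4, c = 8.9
Using m_x = ½√(2y² + 2z² - x²):
m_a = ½√(2·14.4² + 2·8.9² - 7.6²) = ½√515.38 = 11.35
m_b = ½√(2·7.6² + 2·8.9² - 14.4²) = ½√66.58 = 4.08
m_c = ½√(2·7.6² + 2·14.4² - 8.9²) = ½√451.03 = 10.62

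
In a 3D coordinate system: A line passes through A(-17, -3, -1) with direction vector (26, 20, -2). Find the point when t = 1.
P(1) = (-17 + 26(1), -3 + 20(1), -1 + (-2)(1)) = (9, 17, -3)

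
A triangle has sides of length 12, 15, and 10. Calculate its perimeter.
Perimeter = sum of all sides
Perimeter = 12 + 15 + 10
Perimeter = 37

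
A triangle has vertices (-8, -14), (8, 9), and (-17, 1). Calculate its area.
Using the coordinate formula: Area = (1/2)|x₁(y₂-y₃) + x₂(y₃-y₁) + x₃(y₁-y₂)|
Area = (1/2)|(-8)(9-1) + 8(1-(-14)) + (-17)((-14)-9)|
Area = (1/2)|(-8)*8 + 8*15 + (-17)*(-23)|
Area = (1/2)|(-64) + 120 + 391|
Area = (1/2)*447 = 223.50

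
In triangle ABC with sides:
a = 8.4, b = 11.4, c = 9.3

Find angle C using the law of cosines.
cos(C) = (a² + b² - c²)/(2ab)
cos(C) = (8.4² + 11.4² - 9.3²)/(2·8.4·11.4) = 114.03/191.52 = 0.595395
C = arccos(0.595395) = 53.46°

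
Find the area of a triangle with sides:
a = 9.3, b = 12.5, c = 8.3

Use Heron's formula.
s = (a+b+c)/2 = (9.3+12.5+8.3)/2 = 15.05
A = √(s(s-a)(s-b)(s-c)) = √(15.05·5.75·2.55·6.75)
A = √1489.53 = 38.59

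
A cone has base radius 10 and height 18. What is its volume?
Volume = (1/3) * pi * r² * h
Volume = (1/3) * pi * 10² * 18
Volume = (1/3) * pi * 100 * 18
Volume = (1/3) * pi * 1800
Volume = 1884.96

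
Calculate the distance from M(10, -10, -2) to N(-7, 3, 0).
d = √[(-17)² + (13)² + (2)²] = √462 = 21.49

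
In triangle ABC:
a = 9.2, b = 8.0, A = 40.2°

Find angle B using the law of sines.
sin(B)/b = sin(A)/a
sin(B) = b·sin(A)/a = 8.0·sin(40.2°)/9.2 = 0.561268
B = arcsin(0.561268) = 34.14°  (b ≤ a, so B ≤ A and the acute solution is unique)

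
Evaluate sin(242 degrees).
sin(242 degrees) = -0.8829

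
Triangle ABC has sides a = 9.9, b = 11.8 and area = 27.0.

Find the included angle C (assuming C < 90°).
Area = ½ab·sin(C)  →  sin(C) = 2·Area/(ab)
sin(C) = 2·27.0/(9.9·11.8) = 0.462250
C = arcsin(0.462250) = 27.53°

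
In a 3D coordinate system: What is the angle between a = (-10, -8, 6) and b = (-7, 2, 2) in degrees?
a·b = 66, |a|² = 200, |b|² = 57
cos θ = 66/√11400 ≈ 0.6181
θ ≈ 51.82°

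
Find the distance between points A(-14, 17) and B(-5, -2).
Using the distance formula: d = sqrt((x₂-x₁)² + (y₂-y₁)²)
dx = (-5) - (-14) = 9
dy = (-2) - 17 = -19
d = sqrt(9² + (-19)²) = sqrt(81 + 361) = sqrt(442) = 21.02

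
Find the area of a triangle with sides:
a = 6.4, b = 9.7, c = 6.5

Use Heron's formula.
s = (a+b+c)/2 = (6.4+9.7+6.5)/2 = 11.3
A = √(s(s-a)(s-b)(s-c)) = √(11.3·4.9·1.6·4.8)
A = √425.242 = 20.62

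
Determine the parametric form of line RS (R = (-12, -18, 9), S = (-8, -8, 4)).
Direction vector d = S - R = (4, 10, -5)
x = -12 + 4t, y = -18 + 10t, z = 9 - 5t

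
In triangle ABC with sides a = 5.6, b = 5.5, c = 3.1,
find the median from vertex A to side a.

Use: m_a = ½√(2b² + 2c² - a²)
m_a = ½√(2·5.5² + 2·3.1² - 5.6²)
m_a = ½√(60.5 + 19.22 - 31.36) = ½√48.36 = 3.477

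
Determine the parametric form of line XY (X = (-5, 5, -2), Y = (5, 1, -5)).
Direction vector d = Y - X = (10, -4, -3)
x = -5 + 10t, y = 5 - 4t, z = -2 - 3t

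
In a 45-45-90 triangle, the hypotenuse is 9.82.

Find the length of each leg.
In a 45-45-90 triangle, hypotenuse = leg·√2  →  leg = hypotenuse/√2
leg = 9.82/√2 = 6.944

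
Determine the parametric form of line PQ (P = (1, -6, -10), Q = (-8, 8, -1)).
Direction vector d = Q - P = (-9, 14, 9)
x = 1 - 9t, y = -6 + 14t, z = -10 + 9t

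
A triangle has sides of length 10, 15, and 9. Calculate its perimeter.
Perimeter = sum of all sides
Perimeter = 10 + 15 + 9
Perimeter = 34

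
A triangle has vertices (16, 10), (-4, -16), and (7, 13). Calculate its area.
Using the coordinate formula: Area = (1/2)|x₁(y₂-y₃) + x₂(y₃-y₁) + x₃(y₁-y₂)|
Area = (1/2)|16((-16)-13) + (-4)(13-10) + 7(10-(-16))|
Area = (1/2)|16*(-29) + (-4)*3 + 7*26|
Area = (1/2)|(-464) + (-12) + 182|
Area = (1/2)*294 = 147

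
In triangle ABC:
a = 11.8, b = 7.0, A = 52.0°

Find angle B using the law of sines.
sin(B)/b = sin(A)/a
sin(B) = b·sin(A)/a = 7.0·sin(52.0°)/11.8 = 0.467464
B = arcsin(0.467464) = 27.87°  (b ≤ a, so B ≤ A and the acute solution is unique)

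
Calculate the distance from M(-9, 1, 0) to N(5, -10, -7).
d = √[(14)² + (-11)² + (-7)²] = √366 = 19.13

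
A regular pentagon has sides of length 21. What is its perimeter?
Perimeter = number of sides * side length
Perimeter = 5 * 21
Perimeter = 105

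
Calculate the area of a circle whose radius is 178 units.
Area = pi * r²
Area = pi * 178²
Area = pi * 31684
Area = 99538.22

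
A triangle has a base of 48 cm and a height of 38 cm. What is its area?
Area = (1/2) * base * height
Area = (1/2) * 48 * 38
Area = 912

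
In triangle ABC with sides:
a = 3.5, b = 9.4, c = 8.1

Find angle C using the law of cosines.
cos(C) = (a² + b² - c²)/(2ab)
cos(C) = (3.5² + 9.4² - 8.1²)/(2·3.5·9.4) = 35/65.8 = 0.531915
C = arccos(0.531915) = 57.87°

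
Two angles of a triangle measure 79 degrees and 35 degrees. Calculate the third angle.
Sum of angles in a triangle = 180 degrees
Third angle = 180 - 79 - 35
Third angle = 66 degrees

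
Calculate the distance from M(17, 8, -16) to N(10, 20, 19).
d = √[(-7)² + (12)² + (35)²] = √1418 = 37.66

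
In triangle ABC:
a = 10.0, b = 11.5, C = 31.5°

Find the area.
Using A = ½ab·sin(C):
A = ½·10.0·11.5·sin(31.5°) = ½·115·0.522499 = 30.04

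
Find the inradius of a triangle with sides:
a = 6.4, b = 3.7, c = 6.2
s = (a+b+c)/2 = (6.4+3.7+6.2)/2 = 8.15
Area = √(s(s-a)(s-b)(s-c)) = √(8.15·1.75·4.45·1.95) = 11.1249
r = Area/s = 11.1249/8.15 = 1.365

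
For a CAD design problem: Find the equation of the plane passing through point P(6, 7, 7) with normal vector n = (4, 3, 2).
d = n·P = (4)(6) + (3)(7) + (2)(7) = 59
Plane: 4x + 3y + 2z = 59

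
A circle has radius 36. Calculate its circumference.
Circumference = 2 * pi * r
Circumference = 2 * pi * 36
Circumference = 226.19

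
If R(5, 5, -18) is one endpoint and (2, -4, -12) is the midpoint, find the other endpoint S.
S = (2×2 - 5, 2×(-4) - 5, 2×(-12) - (-18)) = (-1, -13, -6)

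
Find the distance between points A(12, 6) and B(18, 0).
Using the distance formula: d = sqrt((x₂-x₁)² + (y₂-y₁)²)
dx = 18 - 12 = 6
dy = 0 - 6 = -6
d = sqrt(6² + (-6)²) = sqrt(36 + 36) = sqrt(72) = 8.49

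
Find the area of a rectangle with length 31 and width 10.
Area = length * width
Area = 31 * 10
Area = 310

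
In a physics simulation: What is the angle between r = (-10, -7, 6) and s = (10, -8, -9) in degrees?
r·s = -98, |r|² = 185, |s|² = 245
cos θ = -98/√45325 ≈ -0.4603
θ ≈ 117.4°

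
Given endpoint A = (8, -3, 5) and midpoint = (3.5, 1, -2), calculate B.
B = (2×3.5 - 8, 2×1 - (-3), 2×(-2) - 5) = (-1, 5, -9)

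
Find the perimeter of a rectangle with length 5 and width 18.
Perimeter = 2 * (length + width)
Perimeter = 2 * (5 + 18)
Perimeter = 2 * 23
Perimeter = 46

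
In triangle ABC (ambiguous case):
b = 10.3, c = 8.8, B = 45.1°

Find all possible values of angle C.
sin(C)/c = sin(B)/b  →  sin(C) = c·sin(B)/b = 8.8·sin(45.1°)/10.3 = 0.605184
C₁ = arcsin(0.605184) = 37.24°,  C₂ = 180° - C₁ = 142.76°
Check C₂: A = 180° - 45.1° - 142.76° = -7.86° ≤ 0, rejected
C = 37.24° (one solution)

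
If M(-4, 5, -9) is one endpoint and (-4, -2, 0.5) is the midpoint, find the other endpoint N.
N = (2×(-4) - (-4), 2×(-2) - 5, 2×0.5 - (-9)) = (-4, -9, 10)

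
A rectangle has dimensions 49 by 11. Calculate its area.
Area = length * width
Area = 49 * 11
Area = 539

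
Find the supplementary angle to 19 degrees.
Supplementary angles sum to 180 degrees.
Other angle = 180 - 19
Other angle = 161 degrees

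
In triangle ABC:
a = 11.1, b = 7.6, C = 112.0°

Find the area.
Using A = ½ab·sin(C):
A = ½·11.1·7.6·sin(112.0°) = ½·84.36·0.927184 = 39.11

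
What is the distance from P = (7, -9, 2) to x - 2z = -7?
d = |1(7) + 0(-9) + (-2)(2) - (-7)| / √(1² + 0² + (-2)²) = 10/√5 = 4.472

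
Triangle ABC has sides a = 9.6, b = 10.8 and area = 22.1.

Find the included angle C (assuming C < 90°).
Area = ½ab·sin(C)  →  sin(C) = 2·Area/(ab)
sin(C) = 2·22.1/(9.6·10.8) = 0.426312
C = arcsin(0.426312) = 25.23°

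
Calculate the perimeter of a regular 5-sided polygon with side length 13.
Perimeter = number of sides * side length
Perimeter = 5 * 13
Perimeter = 65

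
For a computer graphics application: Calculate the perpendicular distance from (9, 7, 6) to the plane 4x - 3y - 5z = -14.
d = |4(9) + (-3)(7) + (-5)(6) - (-14)| / √(4² + (-3)² + (-5)²) = 1/√50 = 0.1414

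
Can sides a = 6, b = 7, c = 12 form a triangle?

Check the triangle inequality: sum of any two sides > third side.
Yes, triangle inequality satisfied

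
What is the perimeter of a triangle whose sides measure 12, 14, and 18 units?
Perimeter = sum of all sides
Perimeter = 12 + 14 + 18
Perimeter = 44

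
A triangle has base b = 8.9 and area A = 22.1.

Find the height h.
A = ½bh  →  h = 2A/b
h = 2·22.1/8.9 = 4.966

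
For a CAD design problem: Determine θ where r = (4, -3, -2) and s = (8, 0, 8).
r·s = 16, |r|² = 29, |s|² = 128
cos θ = 16/√3712 ≈ 0.2626
θ ≈ 74.77°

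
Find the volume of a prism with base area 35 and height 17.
Volume = base area * height
Volume = 35 * 17
Volume = 595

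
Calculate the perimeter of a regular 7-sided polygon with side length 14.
Perimeter = number of sides * side length
Perimeter = 7 * 14
Perimeter = 98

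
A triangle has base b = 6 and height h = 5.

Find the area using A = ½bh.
A = ½·6·5 = 15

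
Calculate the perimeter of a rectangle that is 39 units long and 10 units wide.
Perimeter = 2 * (length + width)
Perimeter = 2 * (39 + 10)
Perimeter = 2 * 49
Perimeter = 98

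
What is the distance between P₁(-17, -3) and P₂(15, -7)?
Using the distance formula: d = sqrt((x₂-x₁)² + (y₂-y₁)²)
dx = 15 - (-17) = 32
dy = (-7) - (-3) = -4
d = sqrt(32² + (-4)²) = sqrt(1024 + 16) = sqrt(1040) = 32.25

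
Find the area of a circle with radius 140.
Area = pi * r²
Area = pi * 140²
Area = pi * 19600
Area = 61575.22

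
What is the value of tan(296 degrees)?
tan(296 degrees) = -2.0503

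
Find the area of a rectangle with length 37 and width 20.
Area = length * width
Area = 37 * 20
Area = 740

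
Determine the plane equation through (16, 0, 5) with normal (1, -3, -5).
d = n·P = (1)(16) + (-3)(0) + (-5)(5) = -9
Plane: x - 3y - 5z = -9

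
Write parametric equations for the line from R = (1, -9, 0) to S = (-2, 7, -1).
Direction vector d = S - R = (-3, 16, -1)
x = 1 - 3t, y = -9 + 16t, z = 0 - t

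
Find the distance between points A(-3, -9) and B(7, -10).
Using the distance formula: d = sqrt((x₂-x₁)² + (y₂-y₁)²)
dx = 7 - (-3) = 10
dy = (-10) - (-9) = -1
d = sqrt(10² + (-1)²) = sqrt(100 + 1) = sqrt(101) = 10.05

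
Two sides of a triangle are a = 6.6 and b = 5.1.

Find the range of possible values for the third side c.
By the triangle inequality: |a - b| < c < a + b
|6.6 - 5.1| < c < 6.6 + 5.1
1.5 < c < 11.7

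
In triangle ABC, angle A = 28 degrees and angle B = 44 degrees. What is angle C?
Sum of angles in a triangle = 180 degrees
Third angle = 180 - 28 - 44
Third angle = 108 degrees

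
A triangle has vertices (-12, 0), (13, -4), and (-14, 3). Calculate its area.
Using the coordinate formula: Area = (1/2)|x₁(y₂-y₃) + x₂(y₃-y₁) + x₃(y₁-y₂)|
Area = (1/2)|(-12)((-4)-3) + 13(3-0) + (-14)(0-(-4))|
Area = (1/2)|(-12)*(-7) + 13*3 + (-14)*4|
Area = (1/2)|84 + 39 + (-56)|
Area = (1/2)*67 = 33.50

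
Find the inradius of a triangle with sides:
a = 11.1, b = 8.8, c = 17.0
s = (a+b+c)/2 = (11.1+8.8+17.0)/2 = 18.45
Area = √(s(s-a)(s-b)(s-c)) = √(18.45·7.35·9.65·1.45) = 43.5602
r = Area/s = 43.5602/18.45 = 2.361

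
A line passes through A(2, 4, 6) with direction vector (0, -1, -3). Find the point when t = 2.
P(2) = (2 + 0(2), 4 + (-1)(2), 6 + (-3)(2)) = (2, 2, 0)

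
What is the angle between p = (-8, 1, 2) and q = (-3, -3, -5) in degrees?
p·q = 11, |p|² = 69, |q|² = 43
cos θ = 11/√2967 ≈ 0.2019
θ ≈ 78.35°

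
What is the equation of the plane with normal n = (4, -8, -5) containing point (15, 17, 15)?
d = n·P = (4)(15) + (-8)(17) + (-5)(15) = -151
Plane: 4x - 8y - 5z = -151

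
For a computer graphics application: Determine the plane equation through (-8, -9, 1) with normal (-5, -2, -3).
d = n·P = (-5)(-8) + (-2)(-9) + (-3)(1) = 55
Plane: -5x - 2y - 3z = 55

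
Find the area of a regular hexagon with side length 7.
For a regular 6-gon with side length s = 7:
Apothem a = s / (2*tan(pi/6)) = 7 / (2*tan(pi/6)) ≈ 6.0622
Perimeter P = 6 * 7 = 42
Area = (1/2) * P * a = (1/2) * 42 * 6.0622 = 127.31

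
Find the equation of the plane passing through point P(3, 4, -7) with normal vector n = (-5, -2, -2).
d = n·P = (-5)(3) + (-2)(4) + (-2)(-7) = -9
Plane: -5x - 2y - 2z = -9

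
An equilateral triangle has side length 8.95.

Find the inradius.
For an equilateral triangle, r = s/(2√3) where s is the side.
r = 8.95/(2√3) = 8.95/3.464102 = 2.584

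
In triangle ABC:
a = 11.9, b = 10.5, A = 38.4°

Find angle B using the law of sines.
sin(B)/b = sin(A)/a
sin(B) = b·sin(A)/a = 10.5·sin(38.4°)/11.9 = 0.548072
B = arcsin(0.548072) = 33.23°  (b ≤ a, so B ≤ A and the acute solution is unique)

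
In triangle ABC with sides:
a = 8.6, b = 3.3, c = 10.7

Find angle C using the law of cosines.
cos(C) = (a² + b² - c²)/(2ab)
cos(C) = (8.6² + 3.3² - 10.7²)/(2·8.6·3.3) = -29.64/56.76 = -0.522199
C = arccos(-0.522199) = 121.5°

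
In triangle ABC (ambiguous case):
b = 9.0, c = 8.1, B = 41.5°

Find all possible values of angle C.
sin(C)/c = sin(B)/b  →  sin(C) = c·sin(B)/b = 8.1·sin(41.5°)/9.0 = 0.596358
C₁ = arcsin(0.596358) = 36.61°,  C₂ = 180° - C₁ = 143.39°
Check C₂: A = 180° - 41.5° - 143.39° = -4.89° ≤ 0, rejected
C = 36.61° (one solution)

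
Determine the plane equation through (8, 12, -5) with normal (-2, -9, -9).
d = n·P = (-2)(8) + (-9)(12) + (-9)(-5) = -79
Plane: -2x - 9y - 9z = -79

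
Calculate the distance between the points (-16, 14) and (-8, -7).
Using the distance formula: d = sqrt((x₂-x₁)² + (y₂-y₁)²)
dx = (-8) - (-16) = 8
dy = (-7) - 14 = -21
d = sqrt(8² + (-21)²) = sqrt(64 + 441) = sqrt(505) = 22.47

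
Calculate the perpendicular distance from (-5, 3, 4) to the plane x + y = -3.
d = |1(-5) + 1(3) + 0(4) - (-3)| / √(1² + 1² + 0²) = 1/√2 = 0.7071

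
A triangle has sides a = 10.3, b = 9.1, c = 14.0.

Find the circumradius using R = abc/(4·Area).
s = (a+b+c)/2 = 16.7
Area = √(s(s-a)(s-b)(s-c)) = √(16.7·6.4·7.6·2.7) = 46.8314
R = abc/(4·Area) = (10.3·9.1·14.0)/(4·46.8314) = 1312.22/187.3256 = 7.005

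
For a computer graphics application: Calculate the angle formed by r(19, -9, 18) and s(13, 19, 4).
r·s = 148, |r|² = 766, |s|² = 546
cos θ = 148/√418236 ≈ 0.2289
θ ≈ 76.77°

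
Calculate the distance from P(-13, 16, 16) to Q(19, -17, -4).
d = √[(32)² + (-33)² + (-20)²] = √2513 = 50.13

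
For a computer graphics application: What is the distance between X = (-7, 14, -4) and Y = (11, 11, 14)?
d = √[(18)² + (-3)² + (18)²] = √657 = 25.63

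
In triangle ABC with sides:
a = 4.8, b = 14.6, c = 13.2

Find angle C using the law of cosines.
cos(C) = (a² + b² - c²)/(2ab)
cos(C) = (4.8² + 14.6² - 13.2²)/(2·4.8·14.6) = 61.96/140.16 = 0.442066
C = arccos(0.442066) = 63.76°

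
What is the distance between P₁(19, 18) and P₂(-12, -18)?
Using the distance formula: d = sqrt((x₂-x₁)² + (y₂-y₁)²)
dx = (-12) - 19 = -31
dy = (-18) - 18 = -36
d = sqrt((-31)² + (-36)²) = sqrt(961 + 1296) = sqrt(2257) = 47.51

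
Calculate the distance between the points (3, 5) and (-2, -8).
Using the distance formula: d = sqrt((x₂-x₁)² + (y₂-y₁)²)
dx = (-2) - 3 = -5
dy = (-8) - 5 = -13
d = sqrt((-5)² + (-13)²) = sqrt(25 + 169) = sqrt(194) = 13.93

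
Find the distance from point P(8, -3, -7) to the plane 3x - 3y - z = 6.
d = |3(8) + (-3)(-3) + (-1)(-7) - (6)| / √(3² + (-3)² + (-1)²) = 34/√19 = 7.8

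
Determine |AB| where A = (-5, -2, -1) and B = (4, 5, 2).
d = √[(9)² + (7)² + (3)²] = √139 = 11.79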